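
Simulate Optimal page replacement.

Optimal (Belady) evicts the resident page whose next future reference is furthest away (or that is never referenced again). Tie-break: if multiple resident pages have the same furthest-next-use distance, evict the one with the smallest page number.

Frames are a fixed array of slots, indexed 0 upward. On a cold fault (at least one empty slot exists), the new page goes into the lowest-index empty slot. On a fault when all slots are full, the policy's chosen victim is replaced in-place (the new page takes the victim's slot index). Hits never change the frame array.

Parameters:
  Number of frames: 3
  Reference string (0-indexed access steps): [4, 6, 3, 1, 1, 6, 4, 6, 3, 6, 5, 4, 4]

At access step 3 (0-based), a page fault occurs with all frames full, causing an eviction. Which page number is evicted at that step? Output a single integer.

Step 0: ref 4 -> FAULT, frames=[4,-,-]
Step 1: ref 6 -> FAULT, frames=[4,6,-]
Step 2: ref 3 -> FAULT, frames=[4,6,3]
Step 3: ref 1 -> FAULT, evict 3, frames=[4,6,1]
At step 3: evicted page 3

Answer: 3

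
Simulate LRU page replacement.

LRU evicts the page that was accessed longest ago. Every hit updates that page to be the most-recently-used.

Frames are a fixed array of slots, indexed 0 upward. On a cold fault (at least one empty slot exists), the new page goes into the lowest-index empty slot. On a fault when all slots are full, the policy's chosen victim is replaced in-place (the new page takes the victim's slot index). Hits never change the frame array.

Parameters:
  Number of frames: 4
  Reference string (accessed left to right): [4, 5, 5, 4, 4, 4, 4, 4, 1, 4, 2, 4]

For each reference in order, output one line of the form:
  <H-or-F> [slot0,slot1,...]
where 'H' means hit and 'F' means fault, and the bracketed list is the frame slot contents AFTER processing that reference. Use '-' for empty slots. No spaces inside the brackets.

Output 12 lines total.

F [4,-,-,-]
F [4,5,-,-]
H [4,5,-,-]
H [4,5,-,-]
H [4,5,-,-]
H [4,5,-,-]
H [4,5,-,-]
H [4,5,-,-]
F [4,5,1,-]
H [4,5,1,-]
F [4,5,1,2]
H [4,5,1,2]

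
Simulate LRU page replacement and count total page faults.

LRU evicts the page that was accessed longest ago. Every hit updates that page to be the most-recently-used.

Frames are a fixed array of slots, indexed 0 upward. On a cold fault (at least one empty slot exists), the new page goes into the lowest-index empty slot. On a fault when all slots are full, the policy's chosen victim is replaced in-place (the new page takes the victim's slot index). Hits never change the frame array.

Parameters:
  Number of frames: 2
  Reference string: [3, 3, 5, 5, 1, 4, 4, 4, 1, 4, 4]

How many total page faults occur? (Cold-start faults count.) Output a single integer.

Answer: 4

Derivation:
Step 0: ref 3 → FAULT, frames=[3,-]
Step 1: ref 3 → HIT, frames=[3,-]
Step 2: ref 5 → FAULT, frames=[3,5]
Step 3: ref 5 → HIT, frames=[3,5]
Step 4: ref 1 → FAULT (evict 3), frames=[1,5]
Step 5: ref 4 → FAULT (evict 5), frames=[1,4]
Step 6: ref 4 → HIT, frames=[1,4]
Step 7: ref 4 → HIT, frames=[1,4]
Step 8: ref 1 → HIT, frames=[1,4]
Step 9: ref 4 → HIT, frames=[1,4]
Step 10: ref 4 → HIT, frames=[1,4]
Total faults: 4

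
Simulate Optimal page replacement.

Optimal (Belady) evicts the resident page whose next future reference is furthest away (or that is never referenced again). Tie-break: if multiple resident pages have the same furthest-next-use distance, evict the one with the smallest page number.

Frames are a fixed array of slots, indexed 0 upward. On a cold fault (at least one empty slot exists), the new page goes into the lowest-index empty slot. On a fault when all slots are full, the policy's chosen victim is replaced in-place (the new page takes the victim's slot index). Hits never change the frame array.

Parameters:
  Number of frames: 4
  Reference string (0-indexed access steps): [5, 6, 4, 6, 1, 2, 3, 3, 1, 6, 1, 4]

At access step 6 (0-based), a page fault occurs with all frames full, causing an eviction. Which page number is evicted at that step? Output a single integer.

Answer: 2

Derivation:
Step 0: ref 5 -> FAULT, frames=[5,-,-,-]
Step 1: ref 6 -> FAULT, frames=[5,6,-,-]
Step 2: ref 4 -> FAULT, frames=[5,6,4,-]
Step 3: ref 6 -> HIT, frames=[5,6,4,-]
Step 4: ref 1 -> FAULT, frames=[5,6,4,1]
Step 5: ref 2 -> FAULT, evict 5, frames=[2,6,4,1]
Step 6: ref 3 -> FAULT, evict 2, frames=[3,6,4,1]
At step 6: evicted page 2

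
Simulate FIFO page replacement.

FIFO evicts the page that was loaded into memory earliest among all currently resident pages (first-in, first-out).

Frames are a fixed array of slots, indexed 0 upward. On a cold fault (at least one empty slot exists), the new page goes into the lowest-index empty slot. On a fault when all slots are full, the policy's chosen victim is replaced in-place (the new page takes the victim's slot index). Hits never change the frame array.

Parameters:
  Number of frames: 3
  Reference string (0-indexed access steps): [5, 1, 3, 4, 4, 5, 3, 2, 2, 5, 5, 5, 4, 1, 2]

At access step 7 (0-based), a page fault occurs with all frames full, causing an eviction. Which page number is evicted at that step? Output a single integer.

Step 0: ref 5 -> FAULT, frames=[5,-,-]
Step 1: ref 1 -> FAULT, frames=[5,1,-]
Step 2: ref 3 -> FAULT, frames=[5,1,3]
Step 3: ref 4 -> FAULT, evict 5, frames=[4,1,3]
Step 4: ref 4 -> HIT, frames=[4,1,3]
Step 5: ref 5 -> FAULT, evict 1, frames=[4,5,3]
Step 6: ref 3 -> HIT, frames=[4,5,3]
Step 7: ref 2 -> FAULT, evict 3, frames=[4,5,2]
At step 7: evicted page 3

Answer: 3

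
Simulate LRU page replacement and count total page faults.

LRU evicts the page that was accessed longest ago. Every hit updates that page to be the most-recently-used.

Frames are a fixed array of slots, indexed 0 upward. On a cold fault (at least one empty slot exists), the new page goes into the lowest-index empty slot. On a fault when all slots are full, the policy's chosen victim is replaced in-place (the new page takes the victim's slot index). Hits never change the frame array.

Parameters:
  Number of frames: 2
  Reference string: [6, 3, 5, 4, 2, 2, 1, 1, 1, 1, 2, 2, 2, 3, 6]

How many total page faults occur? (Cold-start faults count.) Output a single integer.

Step 0: ref 6 → FAULT, frames=[6,-]
Step 1: ref 3 → FAULT, frames=[6,3]
Step 2: ref 5 → FAULT (evict 6), frames=[5,3]
Step 3: ref 4 → FAULT (evict 3), frames=[5,4]
Step 4: ref 2 → FAULT (evict 5), frames=[2,4]
Step 5: ref 2 → HIT, frames=[2,4]
Step 6: ref 1 → FAULT (evict 4), frames=[2,1]
Step 7: ref 1 → HIT, frames=[2,1]
Step 8: ref 1 → HIT, frames=[2,1]
Step 9: ref 1 → HIT, frames=[2,1]
Step 10: ref 2 → HIT, frames=[2,1]
Step 11: ref 2 → HIT, frames=[2,1]
Step 12: ref 2 → HIT, frames=[2,1]
Step 13: ref 3 → FAULT (evict 1), frames=[2,3]
Step 14: ref 6 → FAULT (evict 2), frames=[6,3]
Total faults: 8

Answer: 8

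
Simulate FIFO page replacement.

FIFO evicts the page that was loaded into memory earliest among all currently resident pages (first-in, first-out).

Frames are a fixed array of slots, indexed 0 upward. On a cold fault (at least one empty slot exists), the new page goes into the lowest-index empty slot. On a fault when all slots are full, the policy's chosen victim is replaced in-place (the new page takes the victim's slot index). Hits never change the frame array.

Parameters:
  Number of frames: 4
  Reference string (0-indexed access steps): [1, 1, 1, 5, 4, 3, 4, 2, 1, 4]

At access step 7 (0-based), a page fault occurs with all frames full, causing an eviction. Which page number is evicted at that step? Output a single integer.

Answer: 1

Derivation:
Step 0: ref 1 -> FAULT, frames=[1,-,-,-]
Step 1: ref 1 -> HIT, frames=[1,-,-,-]
Step 2: ref 1 -> HIT, frames=[1,-,-,-]
Step 3: ref 5 -> FAULT, frames=[1,5,-,-]
Step 4: ref 4 -> FAULT, frames=[1,5,4,-]
Step 5: ref 3 -> FAULT, frames=[1,5,4,3]
Step 6: ref 4 -> HIT, frames=[1,5,4,3]
Step 7: ref 2 -> FAULT, evict 1, frames=[2,5,4,3]
At step 7: evicted page 1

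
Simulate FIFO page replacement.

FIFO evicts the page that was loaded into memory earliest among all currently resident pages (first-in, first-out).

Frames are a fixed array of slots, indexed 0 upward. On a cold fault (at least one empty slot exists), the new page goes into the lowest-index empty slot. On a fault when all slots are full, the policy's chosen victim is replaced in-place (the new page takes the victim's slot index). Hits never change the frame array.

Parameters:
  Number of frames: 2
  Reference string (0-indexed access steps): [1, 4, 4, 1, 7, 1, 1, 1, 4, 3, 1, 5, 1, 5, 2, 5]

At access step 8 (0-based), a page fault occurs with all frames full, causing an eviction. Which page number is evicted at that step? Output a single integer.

Answer: 7

Derivation:
Step 0: ref 1 -> FAULT, frames=[1,-]
Step 1: ref 4 -> FAULT, frames=[1,4]
Step 2: ref 4 -> HIT, frames=[1,4]
Step 3: ref 1 -> HIT, frames=[1,4]
Step 4: ref 7 -> FAULT, evict 1, frames=[7,4]
Step 5: ref 1 -> FAULT, evict 4, frames=[7,1]
Step 6: ref 1 -> HIT, frames=[7,1]
Step 7: ref 1 -> HIT, frames=[7,1]
Step 8: ref 4 -> FAULT, evict 7, frames=[4,1]
At step 8: evicted page 7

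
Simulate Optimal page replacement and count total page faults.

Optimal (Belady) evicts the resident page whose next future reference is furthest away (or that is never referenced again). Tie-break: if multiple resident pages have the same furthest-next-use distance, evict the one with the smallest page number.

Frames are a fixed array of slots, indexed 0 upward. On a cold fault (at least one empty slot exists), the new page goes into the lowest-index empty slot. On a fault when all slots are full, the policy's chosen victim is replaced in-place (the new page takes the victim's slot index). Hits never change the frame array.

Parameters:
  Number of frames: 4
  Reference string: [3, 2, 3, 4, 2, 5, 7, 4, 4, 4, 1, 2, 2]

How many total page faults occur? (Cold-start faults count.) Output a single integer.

Answer: 6

Derivation:
Step 0: ref 3 → FAULT, frames=[3,-,-,-]
Step 1: ref 2 → FAULT, frames=[3,2,-,-]
Step 2: ref 3 → HIT, frames=[3,2,-,-]
Step 3: ref 4 → FAULT, frames=[3,2,4,-]
Step 4: ref 2 → HIT, frames=[3,2,4,-]
Step 5: ref 5 → FAULT, frames=[3,2,4,5]
Step 6: ref 7 → FAULT (evict 3), frames=[7,2,4,5]
Step 7: ref 4 → HIT, frames=[7,2,4,5]
Step 8: ref 4 → HIT, frames=[7,2,4,5]
Step 9: ref 4 → HIT, frames=[7,2,4,5]
Step 10: ref 1 → FAULT (evict 4), frames=[7,2,1,5]
Step 11: ref 2 → HIT, frames=[7,2,1,5]
Step 12: ref 2 → HIT, frames=[7,2,1,5]
Total faults: 6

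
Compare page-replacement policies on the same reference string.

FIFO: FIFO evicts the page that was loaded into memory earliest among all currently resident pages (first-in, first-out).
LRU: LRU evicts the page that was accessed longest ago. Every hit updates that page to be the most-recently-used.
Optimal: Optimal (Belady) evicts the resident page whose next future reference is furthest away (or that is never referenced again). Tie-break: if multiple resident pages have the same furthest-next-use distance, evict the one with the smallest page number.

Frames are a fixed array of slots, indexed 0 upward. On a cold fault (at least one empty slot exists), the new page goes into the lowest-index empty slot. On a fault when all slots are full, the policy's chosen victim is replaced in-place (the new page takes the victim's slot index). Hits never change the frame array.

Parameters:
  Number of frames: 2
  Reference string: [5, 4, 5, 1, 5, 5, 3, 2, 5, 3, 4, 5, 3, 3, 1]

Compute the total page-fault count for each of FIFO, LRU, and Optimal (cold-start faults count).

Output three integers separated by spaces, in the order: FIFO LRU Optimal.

--- FIFO ---
  step 0: ref 5 -> FAULT, frames=[5,-] (faults so far: 1)
  step 1: ref 4 -> FAULT, frames=[5,4] (faults so far: 2)
  step 2: ref 5 -> HIT, frames=[5,4] (faults so far: 2)
  step 3: ref 1 -> FAULT, evict 5, frames=[1,4] (faults so far: 3)
  step 4: ref 5 -> FAULT, evict 4, frames=[1,5] (faults so far: 4)
  step 5: ref 5 -> HIT, frames=[1,5] (faults so far: 4)
  step 6: ref 3 -> FAULT, evict 1, frames=[3,5] (faults so far: 5)
  step 7: ref 2 -> FAULT, evict 5, frames=[3,2] (faults so far: 6)
  step 8: ref 5 -> FAULT, evict 3, frames=[5,2] (faults so far: 7)
  step 9: ref 3 -> FAULT, evict 2, frames=[5,3] (faults so far: 8)
  step 10: ref 4 -> FAULT, evict 5, frames=[4,3] (faults so far: 9)
  step 11: ref 5 -> FAULT, evict 3, frames=[4,5] (faults so far: 10)
  step 12: ref 3 -> FAULT, evict 4, frames=[3,5] (faults so far: 11)
  step 13: ref 3 -> HIT, frames=[3,5] (faults so far: 11)
  step 14: ref 1 -> FAULT, evict 5, frames=[3,1] (faults so far: 12)
  FIFO total faults: 12
--- LRU ---
  step 0: ref 5 -> FAULT, frames=[5,-] (faults so far: 1)
  step 1: ref 4 -> FAULT, frames=[5,4] (faults so far: 2)
  step 2: ref 5 -> HIT, frames=[5,4] (faults so far: 2)
  step 3: ref 1 -> FAULT, evict 4, frames=[5,1] (faults so far: 3)
  step 4: ref 5 -> HIT, frames=[5,1] (faults so far: 3)
  step 5: ref 5 -> HIT, frames=[5,1] (faults so far: 3)
  step 6: ref 3 -> FAULT, evict 1, frames=[5,3] (faults so far: 4)
  step 7: ref 2 -> FAULT, evict 5, frames=[2,3] (faults so far: 5)
  step 8: ref 5 -> FAULT, evict 3, frames=[2,5] (faults so far: 6)
  step 9: ref 3 -> FAULT, evict 2, frames=[3,5] (faults so far: 7)
  step 10: ref 4 -> FAULT, evict 5, frames=[3,4] (faults so far: 8)
  step 11: ref 5 -> FAULT, evict 3, frames=[5,4] (faults so far: 9)
  step 12: ref 3 -> FAULT, evict 4, frames=[5,3] (faults so far: 10)
  step 13: ref 3 -> HIT, frames=[5,3] (faults so far: 10)
  step 14: ref 1 -> FAULT, evict 5, frames=[1,3] (faults so far: 11)
  LRU total faults: 11
--- Optimal ---
  step 0: ref 5 -> FAULT, frames=[5,-] (faults so far: 1)
  step 1: ref 4 -> FAULT, frames=[5,4] (faults so far: 2)
  step 2: ref 5 -> HIT, frames=[5,4] (faults so far: 2)
  step 3: ref 1 -> FAULT, evict 4, frames=[5,1] (faults so far: 3)
  step 4: ref 5 -> HIT, frames=[5,1] (faults so far: 3)
  step 5: ref 5 -> HIT, frames=[5,1] (faults so far: 3)
  step 6: ref 3 -> FAULT, evict 1, frames=[5,3] (faults so far: 4)
  step 7: ref 2 -> FAULT, evict 3, frames=[5,2] (faults so far: 5)
  step 8: ref 5 -> HIT, frames=[5,2] (faults so far: 5)
  step 9: ref 3 -> FAULT, evict 2, frames=[5,3] (faults so far: 6)
  step 10: ref 4 -> FAULT, evict 3, frames=[5,4] (faults so far: 7)
  step 11: ref 5 -> HIT, frames=[5,4] (faults so far: 7)
  step 12: ref 3 -> FAULT, evict 4, frames=[5,3] (faults so far: 8)
  step 13: ref 3 -> HIT, frames=[5,3] (faults so far: 8)
  step 14: ref 1 -> FAULT, evict 3, frames=[5,1] (faults so far: 9)
  Optimal total faults: 9

Answer: 12 11 9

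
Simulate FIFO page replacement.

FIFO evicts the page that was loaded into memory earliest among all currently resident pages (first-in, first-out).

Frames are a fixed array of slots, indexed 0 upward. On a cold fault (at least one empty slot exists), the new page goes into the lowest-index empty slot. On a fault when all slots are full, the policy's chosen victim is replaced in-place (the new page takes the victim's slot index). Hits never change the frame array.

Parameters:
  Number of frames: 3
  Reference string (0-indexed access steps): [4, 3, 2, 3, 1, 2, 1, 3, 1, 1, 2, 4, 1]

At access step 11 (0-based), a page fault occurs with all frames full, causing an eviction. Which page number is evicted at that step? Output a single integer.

Step 0: ref 4 -> FAULT, frames=[4,-,-]
Step 1: ref 3 -> FAULT, frames=[4,3,-]
Step 2: ref 2 -> FAULT, frames=[4,3,2]
Step 3: ref 3 -> HIT, frames=[4,3,2]
Step 4: ref 1 -> FAULT, evict 4, frames=[1,3,2]
Step 5: ref 2 -> HIT, frames=[1,3,2]
Step 6: ref 1 -> HIT, frames=[1,3,2]
Step 7: ref 3 -> HIT, frames=[1,3,2]
Step 8: ref 1 -> HIT, frames=[1,3,2]
Step 9: ref 1 -> HIT, frames=[1,3,2]
Step 10: ref 2 -> HIT, frames=[1,3,2]
Step 11: ref 4 -> FAULT, evict 3, frames=[1,4,2]
At step 11: evicted page 3

Answer: 3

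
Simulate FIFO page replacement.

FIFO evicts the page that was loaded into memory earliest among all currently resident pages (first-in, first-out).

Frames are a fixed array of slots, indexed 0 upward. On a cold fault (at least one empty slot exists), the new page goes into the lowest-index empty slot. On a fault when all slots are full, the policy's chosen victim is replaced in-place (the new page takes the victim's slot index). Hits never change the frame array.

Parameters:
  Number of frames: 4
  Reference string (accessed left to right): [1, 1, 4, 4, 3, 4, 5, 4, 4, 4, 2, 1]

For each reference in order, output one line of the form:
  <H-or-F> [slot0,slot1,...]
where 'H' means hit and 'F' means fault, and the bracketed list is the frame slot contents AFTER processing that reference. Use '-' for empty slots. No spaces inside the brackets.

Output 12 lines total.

F [1,-,-,-]
H [1,-,-,-]
F [1,4,-,-]
H [1,4,-,-]
F [1,4,3,-]
H [1,4,3,-]
F [1,4,3,5]
H [1,4,3,5]
H [1,4,3,5]
H [1,4,3,5]
F [2,4,3,5]
F [2,1,3,5]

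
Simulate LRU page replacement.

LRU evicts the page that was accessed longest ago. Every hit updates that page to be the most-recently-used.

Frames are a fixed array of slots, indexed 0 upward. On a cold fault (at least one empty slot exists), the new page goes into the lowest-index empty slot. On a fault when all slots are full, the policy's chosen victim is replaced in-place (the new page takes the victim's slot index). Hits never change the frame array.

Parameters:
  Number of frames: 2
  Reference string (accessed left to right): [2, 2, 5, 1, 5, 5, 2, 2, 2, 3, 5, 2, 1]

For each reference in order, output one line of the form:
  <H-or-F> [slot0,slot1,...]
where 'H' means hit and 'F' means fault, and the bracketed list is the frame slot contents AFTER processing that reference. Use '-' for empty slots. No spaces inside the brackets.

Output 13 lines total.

F [2,-]
H [2,-]
F [2,5]
F [1,5]
H [1,5]
H [1,5]
F [2,5]
H [2,5]
H [2,5]
F [2,3]
F [5,3]
F [5,2]
F [1,2]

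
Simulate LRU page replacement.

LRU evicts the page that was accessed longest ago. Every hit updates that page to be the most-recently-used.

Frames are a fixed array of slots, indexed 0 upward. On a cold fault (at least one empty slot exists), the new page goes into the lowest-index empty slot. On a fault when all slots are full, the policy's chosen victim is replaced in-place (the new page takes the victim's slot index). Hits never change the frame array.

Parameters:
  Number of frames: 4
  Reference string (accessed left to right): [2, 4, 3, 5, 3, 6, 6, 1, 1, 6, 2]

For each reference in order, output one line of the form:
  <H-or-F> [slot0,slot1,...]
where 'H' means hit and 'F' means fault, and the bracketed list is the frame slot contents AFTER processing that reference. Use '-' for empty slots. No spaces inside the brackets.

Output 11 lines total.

F [2,-,-,-]
F [2,4,-,-]
F [2,4,3,-]
F [2,4,3,5]
H [2,4,3,5]
F [6,4,3,5]
H [6,4,3,5]
F [6,1,3,5]
H [6,1,3,5]
H [6,1,3,5]
F [6,1,3,2]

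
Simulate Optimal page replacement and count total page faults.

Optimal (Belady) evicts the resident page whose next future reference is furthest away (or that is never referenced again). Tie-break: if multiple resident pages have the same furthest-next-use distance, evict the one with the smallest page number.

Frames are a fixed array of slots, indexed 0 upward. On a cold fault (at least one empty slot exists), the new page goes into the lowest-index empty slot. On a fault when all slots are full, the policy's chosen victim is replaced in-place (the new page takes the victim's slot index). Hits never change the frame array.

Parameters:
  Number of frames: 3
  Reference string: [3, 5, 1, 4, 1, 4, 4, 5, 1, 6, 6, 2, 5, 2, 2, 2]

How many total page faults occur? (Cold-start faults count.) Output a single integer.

Step 0: ref 3 → FAULT, frames=[3,-,-]
Step 1: ref 5 → FAULT, frames=[3,5,-]
Step 2: ref 1 → FAULT, frames=[3,5,1]
Step 3: ref 4 → FAULT (evict 3), frames=[4,5,1]
Step 4: ref 1 → HIT, frames=[4,5,1]
Step 5: ref 4 → HIT, frames=[4,5,1]
Step 6: ref 4 → HIT, frames=[4,5,1]
Step 7: ref 5 → HIT, frames=[4,5,1]
Step 8: ref 1 → HIT, frames=[4,5,1]
Step 9: ref 6 → FAULT (evict 1), frames=[4,5,6]
Step 10: ref 6 → HIT, frames=[4,5,6]
Step 11: ref 2 → FAULT (evict 4), frames=[2,5,6]
Step 12: ref 5 → HIT, frames=[2,5,6]
Step 13: ref 2 → HIT, frames=[2,5,6]
Step 14: ref 2 → HIT, frames=[2,5,6]
Step 15: ref 2 → HIT, frames=[2,5,6]
Total faults: 6

Answer: 6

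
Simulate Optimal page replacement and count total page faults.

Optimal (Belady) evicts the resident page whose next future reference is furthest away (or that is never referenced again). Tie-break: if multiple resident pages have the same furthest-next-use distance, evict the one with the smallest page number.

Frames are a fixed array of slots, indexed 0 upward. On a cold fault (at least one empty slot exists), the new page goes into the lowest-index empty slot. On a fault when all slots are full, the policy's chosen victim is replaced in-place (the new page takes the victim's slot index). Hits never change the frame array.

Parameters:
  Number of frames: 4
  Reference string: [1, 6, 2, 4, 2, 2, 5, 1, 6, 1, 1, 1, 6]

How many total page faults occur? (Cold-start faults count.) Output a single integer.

Step 0: ref 1 → FAULT, frames=[1,-,-,-]
Step 1: ref 6 → FAULT, frames=[1,6,-,-]
Step 2: ref 2 → FAULT, frames=[1,6,2,-]
Step 3: ref 4 → FAULT, frames=[1,6,2,4]
Step 4: ref 2 → HIT, frames=[1,6,2,4]
Step 5: ref 2 → HIT, frames=[1,6,2,4]
Step 6: ref 5 → FAULT (evict 2), frames=[1,6,5,4]
Step 7: ref 1 → HIT, frames=[1,6,5,4]
Step 8: ref 6 → HIT, frames=[1,6,5,4]
Step 9: ref 1 → HIT, frames=[1,6,5,4]
Step 10: ref 1 → HIT, frames=[1,6,5,4]
Step 11: ref 1 → HIT, frames=[1,6,5,4]
Step 12: ref 6 → HIT, frames=[1,6,5,4]
Total faults: 5

Answer: 5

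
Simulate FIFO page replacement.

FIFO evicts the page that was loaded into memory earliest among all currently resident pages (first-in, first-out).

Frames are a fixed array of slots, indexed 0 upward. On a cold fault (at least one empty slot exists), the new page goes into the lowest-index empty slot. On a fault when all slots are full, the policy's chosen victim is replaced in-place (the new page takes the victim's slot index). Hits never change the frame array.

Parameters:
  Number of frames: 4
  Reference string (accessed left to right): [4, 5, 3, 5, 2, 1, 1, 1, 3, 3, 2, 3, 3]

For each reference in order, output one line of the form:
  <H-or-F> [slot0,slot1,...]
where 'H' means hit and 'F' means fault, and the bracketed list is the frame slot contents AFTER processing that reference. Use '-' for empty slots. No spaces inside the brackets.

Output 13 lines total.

F [4,-,-,-]
F [4,5,-,-]
F [4,5,3,-]
H [4,5,3,-]
F [4,5,3,2]
F [1,5,3,2]
H [1,5,3,2]
H [1,5,3,2]
H [1,5,3,2]
H [1,5,3,2]
H [1,5,3,2]
H [1,5,3,2]
H [1,5,3,2]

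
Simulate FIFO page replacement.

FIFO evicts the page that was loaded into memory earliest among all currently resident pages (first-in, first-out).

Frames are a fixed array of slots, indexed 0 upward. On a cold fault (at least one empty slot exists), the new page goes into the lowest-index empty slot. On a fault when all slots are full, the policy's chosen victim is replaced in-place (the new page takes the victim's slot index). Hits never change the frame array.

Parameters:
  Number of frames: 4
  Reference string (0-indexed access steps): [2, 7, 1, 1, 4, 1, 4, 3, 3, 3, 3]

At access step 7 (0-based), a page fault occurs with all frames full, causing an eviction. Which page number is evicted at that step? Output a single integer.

Step 0: ref 2 -> FAULT, frames=[2,-,-,-]
Step 1: ref 7 -> FAULT, frames=[2,7,-,-]
Step 2: ref 1 -> FAULT, frames=[2,7,1,-]
Step 3: ref 1 -> HIT, frames=[2,7,1,-]
Step 4: ref 4 -> FAULT, frames=[2,7,1,4]
Step 5: ref 1 -> HIT, frames=[2,7,1,4]
Step 6: ref 4 -> HIT, frames=[2,7,1,4]
Step 7: ref 3 -> FAULT, evict 2, frames=[3,7,1,4]
At step 7: evicted page 2

Answer: 2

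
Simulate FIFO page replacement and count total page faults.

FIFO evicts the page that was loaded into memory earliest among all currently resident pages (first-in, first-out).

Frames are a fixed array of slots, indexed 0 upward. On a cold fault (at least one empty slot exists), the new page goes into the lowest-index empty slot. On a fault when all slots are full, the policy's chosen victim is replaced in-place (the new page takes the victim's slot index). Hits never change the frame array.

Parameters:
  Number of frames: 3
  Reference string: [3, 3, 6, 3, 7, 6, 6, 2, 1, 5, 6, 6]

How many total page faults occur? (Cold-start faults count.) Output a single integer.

Step 0: ref 3 → FAULT, frames=[3,-,-]
Step 1: ref 3 → HIT, frames=[3,-,-]
Step 2: ref 6 → FAULT, frames=[3,6,-]
Step 3: ref 3 → HIT, frames=[3,6,-]
Step 4: ref 7 → FAULT, frames=[3,6,7]
Step 5: ref 6 → HIT, frames=[3,6,7]
Step 6: ref 6 → HIT, frames=[3,6,7]
Step 7: ref 2 → FAULT (evict 3), frames=[2,6,7]
Step 8: ref 1 → FAULT (evict 6), frames=[2,1,7]
Step 9: ref 5 → FAULT (evict 7), frames=[2,1,5]
Step 10: ref 6 → FAULT (evict 2), frames=[6,1,5]
Step 11: ref 6 → HIT, frames=[6,1,5]
Total faults: 7

Answer: 7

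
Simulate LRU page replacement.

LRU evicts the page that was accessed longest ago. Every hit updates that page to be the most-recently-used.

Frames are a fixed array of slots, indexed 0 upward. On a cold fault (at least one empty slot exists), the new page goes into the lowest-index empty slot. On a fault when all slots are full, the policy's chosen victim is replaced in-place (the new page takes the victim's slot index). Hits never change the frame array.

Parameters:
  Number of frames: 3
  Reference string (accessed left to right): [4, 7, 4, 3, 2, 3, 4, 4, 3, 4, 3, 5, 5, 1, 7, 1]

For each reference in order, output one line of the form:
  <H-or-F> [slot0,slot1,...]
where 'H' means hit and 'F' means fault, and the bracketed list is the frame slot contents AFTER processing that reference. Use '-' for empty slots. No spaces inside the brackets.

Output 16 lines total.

F [4,-,-]
F [4,7,-]
H [4,7,-]
F [4,7,3]
F [4,2,3]
H [4,2,3]
H [4,2,3]
H [4,2,3]
H [4,2,3]
H [4,2,3]
H [4,2,3]
F [4,5,3]
H [4,5,3]
F [1,5,3]
F [1,5,7]
H [1,5,7]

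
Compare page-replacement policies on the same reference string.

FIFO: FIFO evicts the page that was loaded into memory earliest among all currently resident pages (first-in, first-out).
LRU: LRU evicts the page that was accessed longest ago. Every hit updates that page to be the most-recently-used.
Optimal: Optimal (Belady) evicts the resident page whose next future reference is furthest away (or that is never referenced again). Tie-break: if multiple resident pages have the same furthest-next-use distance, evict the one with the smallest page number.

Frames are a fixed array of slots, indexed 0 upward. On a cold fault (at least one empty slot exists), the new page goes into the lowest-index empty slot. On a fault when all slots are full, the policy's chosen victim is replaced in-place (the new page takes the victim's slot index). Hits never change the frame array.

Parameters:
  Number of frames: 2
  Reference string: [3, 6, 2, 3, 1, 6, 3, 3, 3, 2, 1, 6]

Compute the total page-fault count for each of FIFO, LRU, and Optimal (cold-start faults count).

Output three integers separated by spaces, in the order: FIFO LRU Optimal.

Answer: 10 10 7

Derivation:
--- FIFO ---
  step 0: ref 3 -> FAULT, frames=[3,-] (faults so far: 1)
  step 1: ref 6 -> FAULT, frames=[3,6] (faults so far: 2)
  step 2: ref 2 -> FAULT, evict 3, frames=[2,6] (faults so far: 3)
  step 3: ref 3 -> FAULT, evict 6, frames=[2,3] (faults so far: 4)
  step 4: ref 1 -> FAULT, evict 2, frames=[1,3] (faults so far: 5)
  step 5: ref 6 -> FAULT, evict 3, frames=[1,6] (faults so far: 6)
  step 6: ref 3 -> FAULT, evict 1, frames=[3,6] (faults so far: 7)
  step 7: ref 3 -> HIT, frames=[3,6] (faults so far: 7)
  step 8: ref 3 -> HIT, frames=[3,6] (faults so far: 7)
  step 9: ref 2 -> FAULT, evict 6, frames=[3,2] (faults so far: 8)
  step 10: ref 1 -> FAULT, evict 3, frames=[1,2] (faults so far: 9)
  step 11: ref 6 -> FAULT, evict 2, frames=[1,6] (faults so far: 10)
  FIFO total faults: 10
--- LRU ---
  step 0: ref 3 -> FAULT, frames=[3,-] (faults so far: 1)
  step 1: ref 6 -> FAULT, frames=[3,6] (faults so far: 2)
  step 2: ref 2 -> FAULT, evict 3, frames=[2,6] (faults so far: 3)
  step 3: ref 3 -> FAULT, evict 6, frames=[2,3] (faults so far: 4)
  step 4: ref 1 -> FAULT, evict 2, frames=[1,3] (faults so far: 5)
  step 5: ref 6 -> FAULT, evict 3, frames=[1,6] (faults so far: 6)
  step 6: ref 3 -> FAULT, evict 1, frames=[3,6] (faults so far: 7)
  step 7: ref 3 -> HIT, frames=[3,6] (faults so far: 7)
  step 8: ref 3 -> HIT, frames=[3,6] (faults so far: 7)
  step 9: ref 2 -> FAULT, evict 6, frames=[3,2] (faults so far: 8)
  step 10: ref 1 -> FAULT, evict 3, frames=[1,2] (faults so far: 9)
  step 11: ref 6 -> FAULT, evict 2, frames=[1,6] (faults so far: 10)
  LRU total faults: 10
--- Optimal ---
  step 0: ref 3 -> FAULT, frames=[3,-] (faults so far: 1)
  step 1: ref 6 -> FAULT, frames=[3,6] (faults so far: 2)
  step 2: ref 2 -> FAULT, evict 6, frames=[3,2] (faults so far: 3)
  step 3: ref 3 -> HIT, frames=[3,2] (faults so far: 3)
  step 4: ref 1 -> FAULT, evict 2, frames=[3,1] (faults so far: 4)
  step 5: ref 6 -> FAULT, evict 1, frames=[3,6] (faults so far: 5)
  step 6: ref 3 -> HIT, frames=[3,6] (faults so far: 5)
  step 7: ref 3 -> HIT, frames=[3,6] (faults so far: 5)
  step 8: ref 3 -> HIT, frames=[3,6] (faults so far: 5)
  step 9: ref 2 -> FAULT, evict 3, frames=[2,6] (faults so far: 6)
  step 10: ref 1 -> FAULT, evict 2, frames=[1,6] (faults so far: 7)
  step 11: ref 6 -> HIT, frames=[1,6] (faults so far: 7)
  Optimal total faults: 7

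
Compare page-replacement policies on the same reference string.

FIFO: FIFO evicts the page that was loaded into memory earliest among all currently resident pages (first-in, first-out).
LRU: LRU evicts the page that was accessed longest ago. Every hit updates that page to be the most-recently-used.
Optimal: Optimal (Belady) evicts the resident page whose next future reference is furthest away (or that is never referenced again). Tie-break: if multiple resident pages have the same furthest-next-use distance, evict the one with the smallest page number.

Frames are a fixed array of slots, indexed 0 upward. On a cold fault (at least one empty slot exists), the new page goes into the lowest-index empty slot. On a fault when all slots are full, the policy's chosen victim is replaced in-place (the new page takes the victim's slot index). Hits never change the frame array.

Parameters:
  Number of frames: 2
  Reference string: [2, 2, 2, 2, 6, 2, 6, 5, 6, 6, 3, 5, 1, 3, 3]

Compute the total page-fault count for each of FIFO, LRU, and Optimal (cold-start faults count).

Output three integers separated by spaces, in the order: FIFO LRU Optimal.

Answer: 5 7 5

Derivation:
--- FIFO ---
  step 0: ref 2 -> FAULT, frames=[2,-] (faults so far: 1)
  step 1: ref 2 -> HIT, frames=[2,-] (faults so far: 1)
  step 2: ref 2 -> HIT, frames=[2,-] (faults so far: 1)
  step 3: ref 2 -> HIT, frames=[2,-] (faults so far: 1)
  step 4: ref 6 -> FAULT, frames=[2,6] (faults so far: 2)
  step 5: ref 2 -> HIT, frames=[2,6] (faults so far: 2)
  step 6: ref 6 -> HIT, frames=[2,6] (faults so far: 2)
  step 7: ref 5 -> FAULT, evict 2, frames=[5,6] (faults so far: 3)
  step 8: ref 6 -> HIT, frames=[5,6] (faults so far: 3)
  step 9: ref 6 -> HIT, frames=[5,6] (faults so far: 3)
  step 10: ref 3 -> FAULT, evict 6, frames=[5,3] (faults so far: 4)
  step 11: ref 5 -> HIT, frames=[5,3] (faults so far: 4)
  step 12: ref 1 -> FAULT, evict 5, frames=[1,3] (faults so far: 5)
  step 13: ref 3 -> HIT, frames=[1,3] (faults so far: 5)
  step 14: ref 3 -> HIT, frames=[1,3] (faults so far: 5)
  FIFO total faults: 5
--- LRU ---
  step 0: ref 2 -> FAULT, frames=[2,-] (faults so far: 1)
  step 1: ref 2 -> HIT, frames=[2,-] (faults so far: 1)
  step 2: ref 2 -> HIT, frames=[2,-] (faults so far: 1)
  step 3: ref 2 -> HIT, frames=[2,-] (faults so far: 1)
  step 4: ref 6 -> FAULT, frames=[2,6] (faults so far: 2)
  step 5: ref 2 -> HIT, frames=[2,6] (faults so far: 2)
  step 6: ref 6 -> HIT, frames=[2,6] (faults so far: 2)
  step 7: ref 5 -> FAULT, evict 2, frames=[5,6] (faults so far: 3)
  step 8: ref 6 -> HIT, frames=[5,6] (faults so far: 3)
  step 9: ref 6 -> HIT, frames=[5,6] (faults so far: 3)
  step 10: ref 3 -> FAULT, evict 5, frames=[3,6] (faults so far: 4)
  step 11: ref 5 -> FAULT, evict 6, frames=[3,5] (faults so far: 5)
  step 12: ref 1 -> FAULT, evict 3, frames=[1,5] (faults so far: 6)
  step 13: ref 3 -> FAULT, evict 5, frames=[1,3] (faults so far: 7)
  step 14: ref 3 -> HIT, frames=[1,3] (faults so far: 7)
  LRU total faults: 7
--- Optimal ---
  step 0: ref 2 -> FAULT, frames=[2,-] (faults so far: 1)
  step 1: ref 2 -> HIT, frames=[2,-] (faults so far: 1)
  step 2: ref 2 -> HIT, frames=[2,-] (faults so far: 1)
  step 3: ref 2 -> HIT, frames=[2,-] (faults so far: 1)
  step 4: ref 6 -> FAULT, frames=[2,6] (faults so far: 2)
  step 5: ref 2 -> HIT, frames=[2,6] (faults so far: 2)
  step 6: ref 6 -> HIT, frames=[2,6] (faults so far: 2)
  step 7: ref 5 -> FAULT, evict 2, frames=[5,6] (faults so far: 3)
  step 8: ref 6 -> HIT, frames=[5,6] (faults so far: 3)
  step 9: ref 6 -> HIT, frames=[5,6] (faults so far: 3)
  step 10: ref 3 -> FAULT, evict 6, frames=[5,3] (faults so far: 4)
  step 11: ref 5 -> HIT, frames=[5,3] (faults so far: 4)
  step 12: ref 1 -> FAULT, evict 5, frames=[1,3] (faults so far: 5)
  step 13: ref 3 -> HIT, frames=[1,3] (faults so far: 5)
  step 14: ref 3 -> HIT, frames=[1,3] (faults so far: 5)
  Optimal total faults: 5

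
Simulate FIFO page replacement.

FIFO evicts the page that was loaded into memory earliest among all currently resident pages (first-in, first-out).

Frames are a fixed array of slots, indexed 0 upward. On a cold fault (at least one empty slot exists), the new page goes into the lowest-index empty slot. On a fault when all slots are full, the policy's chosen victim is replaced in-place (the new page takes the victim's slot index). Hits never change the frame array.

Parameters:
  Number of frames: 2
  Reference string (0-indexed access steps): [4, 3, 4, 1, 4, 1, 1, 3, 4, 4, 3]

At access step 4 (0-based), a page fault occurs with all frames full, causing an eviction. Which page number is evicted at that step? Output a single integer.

Answer: 3

Derivation:
Step 0: ref 4 -> FAULT, frames=[4,-]
Step 1: ref 3 -> FAULT, frames=[4,3]
Step 2: ref 4 -> HIT, frames=[4,3]
Step 3: ref 1 -> FAULT, evict 4, frames=[1,3]
Step 4: ref 4 -> FAULT, evict 3, frames=[1,4]
At step 4: evicted page 3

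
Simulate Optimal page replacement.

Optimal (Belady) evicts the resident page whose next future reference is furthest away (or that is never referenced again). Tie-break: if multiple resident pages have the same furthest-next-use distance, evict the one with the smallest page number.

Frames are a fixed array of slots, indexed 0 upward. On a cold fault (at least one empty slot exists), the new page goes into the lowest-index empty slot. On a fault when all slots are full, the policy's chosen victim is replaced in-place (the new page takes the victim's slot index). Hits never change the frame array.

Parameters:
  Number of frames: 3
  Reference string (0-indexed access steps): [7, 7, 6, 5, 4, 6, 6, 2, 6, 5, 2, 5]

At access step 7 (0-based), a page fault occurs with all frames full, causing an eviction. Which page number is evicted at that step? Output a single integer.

Answer: 4

Derivation:
Step 0: ref 7 -> FAULT, frames=[7,-,-]
Step 1: ref 7 -> HIT, frames=[7,-,-]
Step 2: ref 6 -> FAULT, frames=[7,6,-]
Step 3: ref 5 -> FAULT, frames=[7,6,5]
Step 4: ref 4 -> FAULT, evict 7, frames=[4,6,5]
Step 5: ref 6 -> HIT, frames=[4,6,5]
Step 6: ref 6 -> HIT, frames=[4,6,5]
Step 7: ref 2 -> FAULT, evict 4, frames=[2,6,5]
At step 7: evicted page 4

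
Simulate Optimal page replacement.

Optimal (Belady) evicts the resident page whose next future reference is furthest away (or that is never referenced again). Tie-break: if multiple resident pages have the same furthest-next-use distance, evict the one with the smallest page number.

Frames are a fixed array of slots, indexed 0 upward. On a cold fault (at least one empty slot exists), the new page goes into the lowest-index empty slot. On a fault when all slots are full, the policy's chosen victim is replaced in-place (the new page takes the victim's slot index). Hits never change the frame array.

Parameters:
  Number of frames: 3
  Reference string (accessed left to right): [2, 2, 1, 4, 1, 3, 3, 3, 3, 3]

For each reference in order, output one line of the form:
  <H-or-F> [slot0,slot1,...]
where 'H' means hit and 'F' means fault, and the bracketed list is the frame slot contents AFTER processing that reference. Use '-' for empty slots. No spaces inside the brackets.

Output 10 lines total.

F [2,-,-]
H [2,-,-]
F [2,1,-]
F [2,1,4]
H [2,1,4]
F [2,3,4]
H [2,3,4]
H [2,3,4]
H [2,3,4]
H [2,3,4]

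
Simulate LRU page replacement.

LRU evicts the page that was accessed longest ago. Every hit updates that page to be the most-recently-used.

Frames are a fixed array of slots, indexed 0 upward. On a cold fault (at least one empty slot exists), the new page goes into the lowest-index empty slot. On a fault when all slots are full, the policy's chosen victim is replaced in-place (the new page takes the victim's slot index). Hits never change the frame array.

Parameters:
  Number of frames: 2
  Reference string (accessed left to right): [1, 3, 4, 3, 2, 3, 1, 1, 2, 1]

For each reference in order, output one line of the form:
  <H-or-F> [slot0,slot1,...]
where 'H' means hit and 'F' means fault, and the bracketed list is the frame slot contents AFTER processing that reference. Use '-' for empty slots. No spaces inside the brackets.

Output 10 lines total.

F [1,-]
F [1,3]
F [4,3]
H [4,3]
F [2,3]
H [2,3]
F [1,3]
H [1,3]
F [1,2]
H [1,2]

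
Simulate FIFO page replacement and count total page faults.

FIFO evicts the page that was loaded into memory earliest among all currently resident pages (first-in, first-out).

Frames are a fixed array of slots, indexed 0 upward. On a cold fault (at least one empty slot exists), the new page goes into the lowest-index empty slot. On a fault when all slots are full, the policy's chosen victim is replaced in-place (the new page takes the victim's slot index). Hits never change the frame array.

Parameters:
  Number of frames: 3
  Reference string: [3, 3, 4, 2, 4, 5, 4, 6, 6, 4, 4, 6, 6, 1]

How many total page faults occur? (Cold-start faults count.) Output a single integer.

Answer: 7

Derivation:
Step 0: ref 3 → FAULT, frames=[3,-,-]
Step 1: ref 3 → HIT, frames=[3,-,-]
Step 2: ref 4 → FAULT, frames=[3,4,-]
Step 3: ref 2 → FAULT, frames=[3,4,2]
Step 4: ref 4 → HIT, frames=[3,4,2]
Step 5: ref 5 → FAULT (evict 3), frames=[5,4,2]
Step 6: ref 4 → HIT, frames=[5,4,2]
Step 7: ref 6 → FAULT (evict 4), frames=[5,6,2]
Step 8: ref 6 → HIT, frames=[5,6,2]
Step 9: ref 4 → FAULT (evict 2), frames=[5,6,4]
Step 10: ref 4 → HIT, frames=[5,6,4]
Step 11: ref 6 → HIT, frames=[5,6,4]
Step 12: ref 6 → HIT, frames=[5,6,4]
Step 13: ref 1 → FAULT (evict 5), frames=[1,6,4]
Total faults: 7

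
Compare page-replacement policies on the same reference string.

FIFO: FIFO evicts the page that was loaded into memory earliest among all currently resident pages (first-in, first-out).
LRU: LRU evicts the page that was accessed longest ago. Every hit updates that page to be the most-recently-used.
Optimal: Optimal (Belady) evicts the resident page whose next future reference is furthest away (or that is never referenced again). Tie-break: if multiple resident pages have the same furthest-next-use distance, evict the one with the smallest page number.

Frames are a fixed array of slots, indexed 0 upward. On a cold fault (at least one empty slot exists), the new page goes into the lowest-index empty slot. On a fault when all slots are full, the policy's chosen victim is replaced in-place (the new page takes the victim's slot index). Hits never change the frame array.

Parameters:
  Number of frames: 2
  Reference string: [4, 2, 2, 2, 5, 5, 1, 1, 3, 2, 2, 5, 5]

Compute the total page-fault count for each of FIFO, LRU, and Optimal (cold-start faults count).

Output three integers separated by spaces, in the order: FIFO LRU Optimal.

--- FIFO ---
  step 0: ref 4 -> FAULT, frames=[4,-] (faults so far: 1)
  step 1: ref 2 -> FAULT, frames=[4,2] (faults so far: 2)
  step 2: ref 2 -> HIT, frames=[4,2] (faults so far: 2)
  step 3: ref 2 -> HIT, frames=[4,2] (faults so far: 2)
  step 4: ref 5 -> FAULT, evict 4, frames=[5,2] (faults so far: 3)
  step 5: ref 5 -> HIT, frames=[5,2] (faults so far: 3)
  step 6: ref 1 -> FAULT, evict 2, frames=[5,1] (faults so far: 4)
  step 7: ref 1 -> HIT, frames=[5,1] (faults so far: 4)
  step 8: ref 3 -> FAULT, evict 5, frames=[3,1] (faults so far: 5)
  step 9: ref 2 -> FAULT, evict 1, frames=[3,2] (faults so far: 6)
  step 10: ref 2 -> HIT, frames=[3,2] (faults so far: 6)
  step 11: ref 5 -> FAULT, evict 3, frames=[5,2] (faults so far: 7)
  step 12: ref 5 -> HIT, frames=[5,2] (faults so far: 7)
  FIFO total faults: 7
--- LRU ---
  step 0: ref 4 -> FAULT, frames=[4,-] (faults so far: 1)
  step 1: ref 2 -> FAULT, frames=[4,2] (faults so far: 2)
  step 2: ref 2 -> HIT, frames=[4,2] (faults so far: 2)
  step 3: ref 2 -> HIT, frames=[4,2] (faults so far: 2)
  step 4: ref 5 -> FAULT, evict 4, frames=[5,2] (faults so far: 3)
  step 5: ref 5 -> HIT, frames=[5,2] (faults so far: 3)
  step 6: ref 1 -> FAULT, evict 2, frames=[5,1] (faults so far: 4)
  step 7: ref 1 -> HIT, frames=[5,1] (faults so far: 4)
  step 8: ref 3 -> FAULT, evict 5, frames=[3,1] (faults so far: 5)
  step 9: ref 2 -> FAULT, evict 1, frames=[3,2] (faults so far: 6)
  step 10: ref 2 -> HIT, frames=[3,2] (faults so far: 6)
  step 11: ref 5 -> FAULT, evict 3, frames=[5,2] (faults so far: 7)
  step 12: ref 5 -> HIT, frames=[5,2] (faults so far: 7)
  LRU total faults: 7
--- Optimal ---
  step 0: ref 4 -> FAULT, frames=[4,-] (faults so far: 1)
  step 1: ref 2 -> FAULT, frames=[4,2] (faults so far: 2)
  step 2: ref 2 -> HIT, frames=[4,2] (faults so far: 2)
  step 3: ref 2 -> HIT, frames=[4,2] (faults so far: 2)
  step 4: ref 5 -> FAULT, evict 4, frames=[5,2] (faults so far: 3)
  step 5: ref 5 -> HIT, frames=[5,2] (faults so far: 3)
  step 6: ref 1 -> FAULT, evict 5, frames=[1,2] (faults so far: 4)
  step 7: ref 1 -> HIT, frames=[1,2] (faults so far: 4)
  step 8: ref 3 -> FAULT, evict 1, frames=[3,2] (faults so far: 5)
  step 9: ref 2 -> HIT, frames=[3,2] (faults so far: 5)
  step 10: ref 2 -> HIT, frames=[3,2] (faults so far: 5)
  step 11: ref 5 -> FAULT, evict 2, frames=[3,5] (faults so far: 6)
  step 12: ref 5 -> HIT, frames=[3,5] (faults so far: 6)
  Optimal total faults: 6

Answer: 7 7 6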